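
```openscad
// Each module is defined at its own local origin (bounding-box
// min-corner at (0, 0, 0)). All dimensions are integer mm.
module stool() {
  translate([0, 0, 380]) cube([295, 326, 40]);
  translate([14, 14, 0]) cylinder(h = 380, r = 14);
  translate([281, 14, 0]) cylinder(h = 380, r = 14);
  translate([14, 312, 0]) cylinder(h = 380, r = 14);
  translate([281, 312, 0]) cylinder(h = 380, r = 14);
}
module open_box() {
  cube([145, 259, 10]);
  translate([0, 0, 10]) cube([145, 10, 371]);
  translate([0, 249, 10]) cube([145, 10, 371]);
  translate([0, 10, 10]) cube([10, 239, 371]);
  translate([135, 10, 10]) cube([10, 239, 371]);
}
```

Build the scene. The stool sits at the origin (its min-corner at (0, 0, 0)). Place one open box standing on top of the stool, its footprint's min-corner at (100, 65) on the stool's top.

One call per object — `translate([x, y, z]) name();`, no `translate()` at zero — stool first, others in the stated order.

stool();
translate([100, 65, 420]) open_box();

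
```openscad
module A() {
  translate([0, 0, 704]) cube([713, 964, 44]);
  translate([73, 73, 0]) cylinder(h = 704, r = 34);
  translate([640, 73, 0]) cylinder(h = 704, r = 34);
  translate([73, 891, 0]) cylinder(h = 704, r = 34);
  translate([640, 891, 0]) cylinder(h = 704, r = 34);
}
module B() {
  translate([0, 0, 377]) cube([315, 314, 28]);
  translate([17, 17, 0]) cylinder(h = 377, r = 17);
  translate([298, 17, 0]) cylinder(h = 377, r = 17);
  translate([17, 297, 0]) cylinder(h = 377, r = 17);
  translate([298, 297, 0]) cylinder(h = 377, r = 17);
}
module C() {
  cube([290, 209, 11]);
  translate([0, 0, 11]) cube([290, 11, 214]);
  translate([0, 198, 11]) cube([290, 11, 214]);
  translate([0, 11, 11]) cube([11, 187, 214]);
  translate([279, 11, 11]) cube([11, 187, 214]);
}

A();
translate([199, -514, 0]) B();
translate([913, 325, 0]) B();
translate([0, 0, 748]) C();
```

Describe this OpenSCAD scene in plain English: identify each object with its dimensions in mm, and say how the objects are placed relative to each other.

A is a table with a 713×964 mm rectangular top, 44 mm thick, top surface at z = 748 mm, supported by four round legs of 68 mm diameter, each leg's bounding box inset 39 mm from the nearest pair of top edges, running from the floor.

B is a four-legged stool. The seat is a 315×314×28 mm slab whose top surface is at z = 405 mm; four round legs, each 34 mm in diameter, run from the floor (z = 0) to the underside of the seat, each leg's axis is inset half a diameter from the nearest pair of seat edges (so the leg's bounding box is flush with the corner).

C is an open storage box with external size 290×209×225 mm and wall thickness 11 mm (the base is also 11 mm thick). The base covers the whole footprint; the four walls stand on the base, with the y-facing walls full-width and the x-facing walls fitting between their inner faces.

Two stools sit around the table at the −y, +x sides. The open box is on top of the table.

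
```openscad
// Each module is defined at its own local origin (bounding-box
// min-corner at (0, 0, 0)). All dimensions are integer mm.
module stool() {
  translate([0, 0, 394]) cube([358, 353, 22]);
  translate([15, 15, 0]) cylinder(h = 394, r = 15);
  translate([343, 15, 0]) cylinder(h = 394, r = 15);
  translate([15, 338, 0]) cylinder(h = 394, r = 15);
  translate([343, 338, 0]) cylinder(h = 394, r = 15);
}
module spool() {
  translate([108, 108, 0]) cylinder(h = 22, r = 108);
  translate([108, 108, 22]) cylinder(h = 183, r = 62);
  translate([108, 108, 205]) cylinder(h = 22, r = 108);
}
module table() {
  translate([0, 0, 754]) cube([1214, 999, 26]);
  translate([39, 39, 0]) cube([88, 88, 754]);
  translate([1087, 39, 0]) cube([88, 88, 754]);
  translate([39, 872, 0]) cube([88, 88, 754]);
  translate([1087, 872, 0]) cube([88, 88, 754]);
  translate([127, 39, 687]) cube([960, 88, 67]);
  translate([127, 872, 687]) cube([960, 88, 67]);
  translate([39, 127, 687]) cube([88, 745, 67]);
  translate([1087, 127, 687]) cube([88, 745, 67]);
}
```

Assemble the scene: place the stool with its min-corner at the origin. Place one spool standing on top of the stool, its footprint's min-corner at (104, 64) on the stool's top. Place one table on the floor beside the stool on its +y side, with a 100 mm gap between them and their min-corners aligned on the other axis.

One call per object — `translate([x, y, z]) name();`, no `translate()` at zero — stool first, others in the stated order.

stool();
translate([104, 64, 416]) spool();
translate([0, 453, 0]) table();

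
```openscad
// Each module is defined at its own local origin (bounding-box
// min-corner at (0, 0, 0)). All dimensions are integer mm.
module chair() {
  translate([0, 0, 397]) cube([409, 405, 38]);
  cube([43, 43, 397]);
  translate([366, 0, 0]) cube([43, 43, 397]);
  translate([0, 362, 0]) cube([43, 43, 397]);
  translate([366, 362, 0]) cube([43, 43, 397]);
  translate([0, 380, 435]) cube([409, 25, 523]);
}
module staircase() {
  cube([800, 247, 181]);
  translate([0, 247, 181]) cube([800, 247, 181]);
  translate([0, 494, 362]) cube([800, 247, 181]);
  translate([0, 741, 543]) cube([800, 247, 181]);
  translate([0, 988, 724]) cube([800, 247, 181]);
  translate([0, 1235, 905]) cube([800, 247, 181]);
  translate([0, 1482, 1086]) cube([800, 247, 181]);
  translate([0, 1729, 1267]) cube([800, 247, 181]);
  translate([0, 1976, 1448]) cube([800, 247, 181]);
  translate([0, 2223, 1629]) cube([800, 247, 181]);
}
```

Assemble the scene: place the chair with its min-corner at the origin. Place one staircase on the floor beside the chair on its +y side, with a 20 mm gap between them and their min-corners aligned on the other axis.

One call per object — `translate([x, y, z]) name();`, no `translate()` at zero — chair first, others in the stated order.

chair();
translate([0, 425, 0]) staircase();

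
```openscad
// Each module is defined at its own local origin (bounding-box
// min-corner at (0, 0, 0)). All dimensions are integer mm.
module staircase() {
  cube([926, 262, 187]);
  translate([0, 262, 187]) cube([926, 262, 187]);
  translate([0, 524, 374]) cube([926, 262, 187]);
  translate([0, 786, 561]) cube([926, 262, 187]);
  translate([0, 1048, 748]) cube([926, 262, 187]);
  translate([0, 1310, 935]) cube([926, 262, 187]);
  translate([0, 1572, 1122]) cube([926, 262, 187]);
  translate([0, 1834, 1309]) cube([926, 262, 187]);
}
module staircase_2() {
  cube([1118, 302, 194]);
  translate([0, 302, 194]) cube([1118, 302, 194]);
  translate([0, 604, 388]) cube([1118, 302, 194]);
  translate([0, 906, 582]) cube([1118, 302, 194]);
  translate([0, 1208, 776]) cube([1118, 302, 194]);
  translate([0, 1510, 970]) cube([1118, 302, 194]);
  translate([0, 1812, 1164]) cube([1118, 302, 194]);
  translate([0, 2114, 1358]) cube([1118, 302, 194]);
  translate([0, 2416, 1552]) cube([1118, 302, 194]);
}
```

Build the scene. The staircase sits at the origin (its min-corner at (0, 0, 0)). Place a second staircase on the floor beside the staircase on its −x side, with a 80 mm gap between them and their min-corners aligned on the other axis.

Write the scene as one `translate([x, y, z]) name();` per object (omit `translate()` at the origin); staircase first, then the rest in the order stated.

staircase();
translate([-1198, 0, 0]) staircase_2();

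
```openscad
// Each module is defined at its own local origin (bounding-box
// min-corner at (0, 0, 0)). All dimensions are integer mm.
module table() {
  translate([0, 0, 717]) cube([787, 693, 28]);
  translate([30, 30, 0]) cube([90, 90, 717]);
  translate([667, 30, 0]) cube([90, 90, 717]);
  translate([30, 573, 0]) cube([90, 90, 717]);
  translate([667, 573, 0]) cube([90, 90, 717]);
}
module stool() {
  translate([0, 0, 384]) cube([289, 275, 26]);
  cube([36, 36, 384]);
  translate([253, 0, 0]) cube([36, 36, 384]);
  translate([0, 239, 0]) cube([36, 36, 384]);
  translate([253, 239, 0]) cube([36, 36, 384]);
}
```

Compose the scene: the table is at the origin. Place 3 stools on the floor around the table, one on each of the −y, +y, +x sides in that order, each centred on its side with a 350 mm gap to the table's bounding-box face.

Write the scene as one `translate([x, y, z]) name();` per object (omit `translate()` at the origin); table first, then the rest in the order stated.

table();
translate([249, -625, 0]) stool();
translate([249, 1043, 0]) stool();
translate([1137, 209, 0]) stool();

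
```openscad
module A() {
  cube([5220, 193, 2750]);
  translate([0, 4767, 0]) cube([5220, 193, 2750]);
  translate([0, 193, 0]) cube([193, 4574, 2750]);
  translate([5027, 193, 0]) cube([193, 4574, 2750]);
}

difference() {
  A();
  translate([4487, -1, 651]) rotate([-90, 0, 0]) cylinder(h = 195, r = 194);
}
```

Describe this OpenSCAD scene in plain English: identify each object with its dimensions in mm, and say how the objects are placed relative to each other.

A is the wall frame of a small rectangular building: four walls, each 2750 mm tall and 193 mm thick, enclosing a footprint 5220 mm (x) by 4960 mm (y) outside-to-outside, with no floor or roof. The front and back walls (the −y and +y sides) span the full width; the two side walls fit between them.

The house frame has a circular hole of radius 194 mm through its front wall, centred at (x = 4487, z = 651).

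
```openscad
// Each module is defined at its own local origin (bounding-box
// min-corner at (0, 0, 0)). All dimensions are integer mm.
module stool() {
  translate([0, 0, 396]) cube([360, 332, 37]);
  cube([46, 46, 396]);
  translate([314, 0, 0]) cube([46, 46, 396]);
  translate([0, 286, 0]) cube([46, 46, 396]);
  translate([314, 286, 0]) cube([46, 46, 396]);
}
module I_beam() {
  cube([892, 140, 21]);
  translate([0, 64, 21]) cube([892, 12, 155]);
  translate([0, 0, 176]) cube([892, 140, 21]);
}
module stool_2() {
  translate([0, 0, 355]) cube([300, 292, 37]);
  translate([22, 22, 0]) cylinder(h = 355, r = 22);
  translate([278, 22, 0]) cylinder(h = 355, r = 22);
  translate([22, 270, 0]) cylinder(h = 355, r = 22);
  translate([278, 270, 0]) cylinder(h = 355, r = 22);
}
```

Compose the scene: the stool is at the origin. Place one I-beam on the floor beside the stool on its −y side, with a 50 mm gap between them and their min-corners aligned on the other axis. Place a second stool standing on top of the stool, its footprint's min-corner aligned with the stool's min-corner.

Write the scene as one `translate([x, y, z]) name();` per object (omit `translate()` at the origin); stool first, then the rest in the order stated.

stool();
translate([0, -190, 0]) I_beam();
translate([0, 0, 433]) stool_2();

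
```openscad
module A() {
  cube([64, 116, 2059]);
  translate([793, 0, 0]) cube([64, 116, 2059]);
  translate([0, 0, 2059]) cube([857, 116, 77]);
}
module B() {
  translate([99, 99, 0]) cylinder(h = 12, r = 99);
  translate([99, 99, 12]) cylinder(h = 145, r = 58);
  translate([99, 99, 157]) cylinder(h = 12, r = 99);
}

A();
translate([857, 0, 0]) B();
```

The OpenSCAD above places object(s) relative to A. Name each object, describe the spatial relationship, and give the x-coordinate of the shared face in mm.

A is a door frame. B is a spool. The spool is against the door frame's +x side, with their −y faces flush. The x-coordinate of the shared face is 857 mm.

The door frame's +x face and the spool's −x face are both at x = 857 mm.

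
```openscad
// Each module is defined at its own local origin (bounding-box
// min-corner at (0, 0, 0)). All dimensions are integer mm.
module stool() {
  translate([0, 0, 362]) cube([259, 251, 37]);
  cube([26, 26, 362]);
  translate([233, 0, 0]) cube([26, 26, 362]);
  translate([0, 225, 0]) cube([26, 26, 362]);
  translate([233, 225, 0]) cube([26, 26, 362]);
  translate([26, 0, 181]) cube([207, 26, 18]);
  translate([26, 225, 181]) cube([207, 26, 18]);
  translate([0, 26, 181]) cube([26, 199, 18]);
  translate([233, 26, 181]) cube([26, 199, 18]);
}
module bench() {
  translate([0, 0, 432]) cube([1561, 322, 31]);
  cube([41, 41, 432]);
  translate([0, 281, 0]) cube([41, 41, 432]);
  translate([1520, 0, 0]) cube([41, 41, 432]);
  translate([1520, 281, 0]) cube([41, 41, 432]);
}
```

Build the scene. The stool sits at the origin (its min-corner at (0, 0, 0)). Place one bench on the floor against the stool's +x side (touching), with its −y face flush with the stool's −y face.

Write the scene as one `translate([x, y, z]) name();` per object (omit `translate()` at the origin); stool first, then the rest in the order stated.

stool();
translate([259, 0, 0]) bench();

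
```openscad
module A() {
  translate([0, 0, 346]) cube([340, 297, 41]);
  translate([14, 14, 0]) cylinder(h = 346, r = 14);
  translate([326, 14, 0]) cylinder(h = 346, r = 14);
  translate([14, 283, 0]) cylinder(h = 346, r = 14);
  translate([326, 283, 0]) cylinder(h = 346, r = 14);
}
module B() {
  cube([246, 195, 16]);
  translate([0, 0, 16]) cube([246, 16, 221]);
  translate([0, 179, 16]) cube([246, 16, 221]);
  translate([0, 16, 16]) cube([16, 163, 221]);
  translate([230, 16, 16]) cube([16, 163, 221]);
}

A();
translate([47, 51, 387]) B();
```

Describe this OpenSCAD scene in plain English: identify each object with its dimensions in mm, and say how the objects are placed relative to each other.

A is a simple wooden stool: a rectangular seat 340 mm (x) by 297 mm (y), 41 mm thick, top face at z = 387 mm, on four round legs, each 28 mm in diameter. The legs rest on z = 0, each leg's axis is inset half a diameter from the nearest pair of seat edges (so the leg's bounding box is flush with the corner).

B is an open-topped rectangular box: outside dimensions 246×195×237 mm, with a uniform wall and base thickness of 16 mm. The base is a full 246×195 slab on the floor; four walls sit on top of the base. The front and back walls (the −y and +y sides) span the full width; the two side walls fit between them.

The open box is on top of the stool, centred.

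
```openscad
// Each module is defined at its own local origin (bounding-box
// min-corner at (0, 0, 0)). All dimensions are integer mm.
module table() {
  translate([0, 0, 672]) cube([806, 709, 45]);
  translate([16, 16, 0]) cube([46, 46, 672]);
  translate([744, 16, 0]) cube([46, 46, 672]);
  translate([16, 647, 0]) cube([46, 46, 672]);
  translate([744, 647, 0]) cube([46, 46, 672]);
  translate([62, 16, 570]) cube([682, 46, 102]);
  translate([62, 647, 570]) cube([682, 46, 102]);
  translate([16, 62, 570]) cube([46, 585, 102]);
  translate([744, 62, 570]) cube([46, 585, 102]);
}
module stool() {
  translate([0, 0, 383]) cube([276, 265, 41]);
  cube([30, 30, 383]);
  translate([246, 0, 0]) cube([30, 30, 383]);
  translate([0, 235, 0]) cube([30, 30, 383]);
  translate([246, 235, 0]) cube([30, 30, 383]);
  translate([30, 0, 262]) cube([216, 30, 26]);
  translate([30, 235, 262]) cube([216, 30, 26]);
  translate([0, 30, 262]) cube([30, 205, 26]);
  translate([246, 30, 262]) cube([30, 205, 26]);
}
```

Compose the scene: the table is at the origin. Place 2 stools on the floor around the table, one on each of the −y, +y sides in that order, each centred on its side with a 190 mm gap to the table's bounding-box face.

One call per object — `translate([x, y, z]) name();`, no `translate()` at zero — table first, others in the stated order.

table();
translate([265, -455, 0]) stool();
translate([265, 899, 0]) stool();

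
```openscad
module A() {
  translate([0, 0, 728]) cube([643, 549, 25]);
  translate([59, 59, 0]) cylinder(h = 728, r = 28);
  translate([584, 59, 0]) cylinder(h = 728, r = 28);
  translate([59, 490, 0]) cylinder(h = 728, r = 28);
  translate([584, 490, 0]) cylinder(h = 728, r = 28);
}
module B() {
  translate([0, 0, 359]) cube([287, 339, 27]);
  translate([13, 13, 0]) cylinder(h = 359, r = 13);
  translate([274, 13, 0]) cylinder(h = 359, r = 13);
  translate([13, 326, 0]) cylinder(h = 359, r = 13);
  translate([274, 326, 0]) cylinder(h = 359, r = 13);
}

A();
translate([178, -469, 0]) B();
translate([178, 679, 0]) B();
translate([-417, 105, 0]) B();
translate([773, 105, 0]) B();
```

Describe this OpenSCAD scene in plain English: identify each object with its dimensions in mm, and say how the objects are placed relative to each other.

A is a table with a 643×549 mm rectangular top, 25 mm thick, top surface at z = 753 mm, supported by four round legs of 56 mm diameter, each leg's bounding box inset 31 mm from the nearest pair of top edges, running from the floor.

B is a simple wooden stool: a rectangular seat 287 mm (x) by 339 mm (y), 27 mm thick, top face at z = 386 mm, on four round legs, each 26 mm in diameter. The legs rest on z = 0, each leg's axis is inset half a diameter from the nearest pair of seat edges (so the leg's bounding box is flush with the corner).

Four stools sit around the table at the −y, +y, −x, +x sides.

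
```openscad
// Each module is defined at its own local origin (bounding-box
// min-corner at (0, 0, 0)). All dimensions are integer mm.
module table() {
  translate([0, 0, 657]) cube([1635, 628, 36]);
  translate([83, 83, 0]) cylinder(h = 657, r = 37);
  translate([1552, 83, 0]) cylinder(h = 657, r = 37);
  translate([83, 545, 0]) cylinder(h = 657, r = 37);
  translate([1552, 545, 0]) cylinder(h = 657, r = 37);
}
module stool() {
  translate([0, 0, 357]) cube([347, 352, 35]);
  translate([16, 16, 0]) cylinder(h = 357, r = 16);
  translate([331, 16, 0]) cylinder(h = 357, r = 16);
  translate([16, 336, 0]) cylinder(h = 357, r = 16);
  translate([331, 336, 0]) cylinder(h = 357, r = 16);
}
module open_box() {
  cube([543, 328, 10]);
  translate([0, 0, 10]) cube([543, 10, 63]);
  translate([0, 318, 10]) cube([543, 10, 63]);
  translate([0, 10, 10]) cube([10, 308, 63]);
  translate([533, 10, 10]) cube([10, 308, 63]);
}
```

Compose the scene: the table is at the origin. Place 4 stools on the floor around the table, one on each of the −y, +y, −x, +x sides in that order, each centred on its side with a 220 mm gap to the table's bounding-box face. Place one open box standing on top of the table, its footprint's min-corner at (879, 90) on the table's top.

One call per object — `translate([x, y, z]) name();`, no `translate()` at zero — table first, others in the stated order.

table();
translate([644, -572, 0]) stool();
translate([644, 848, 0]) stool();
translate([-567, 138, 0]) stool();
translate([1855, 138, 0]) stool();
translate([879, 90, 693]) open_box();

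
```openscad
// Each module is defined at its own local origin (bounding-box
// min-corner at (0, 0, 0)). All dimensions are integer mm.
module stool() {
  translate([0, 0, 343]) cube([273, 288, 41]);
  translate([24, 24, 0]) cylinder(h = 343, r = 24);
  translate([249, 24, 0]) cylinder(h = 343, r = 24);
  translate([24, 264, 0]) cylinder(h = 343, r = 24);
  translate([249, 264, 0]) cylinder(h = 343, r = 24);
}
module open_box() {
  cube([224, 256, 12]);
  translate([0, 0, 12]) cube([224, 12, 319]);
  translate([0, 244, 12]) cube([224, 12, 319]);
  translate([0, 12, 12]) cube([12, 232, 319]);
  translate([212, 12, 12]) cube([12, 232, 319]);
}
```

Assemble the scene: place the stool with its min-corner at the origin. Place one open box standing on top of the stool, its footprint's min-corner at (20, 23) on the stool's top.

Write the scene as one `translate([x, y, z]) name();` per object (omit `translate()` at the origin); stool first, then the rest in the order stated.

stool();
translate([20, 23, 384]) open_box();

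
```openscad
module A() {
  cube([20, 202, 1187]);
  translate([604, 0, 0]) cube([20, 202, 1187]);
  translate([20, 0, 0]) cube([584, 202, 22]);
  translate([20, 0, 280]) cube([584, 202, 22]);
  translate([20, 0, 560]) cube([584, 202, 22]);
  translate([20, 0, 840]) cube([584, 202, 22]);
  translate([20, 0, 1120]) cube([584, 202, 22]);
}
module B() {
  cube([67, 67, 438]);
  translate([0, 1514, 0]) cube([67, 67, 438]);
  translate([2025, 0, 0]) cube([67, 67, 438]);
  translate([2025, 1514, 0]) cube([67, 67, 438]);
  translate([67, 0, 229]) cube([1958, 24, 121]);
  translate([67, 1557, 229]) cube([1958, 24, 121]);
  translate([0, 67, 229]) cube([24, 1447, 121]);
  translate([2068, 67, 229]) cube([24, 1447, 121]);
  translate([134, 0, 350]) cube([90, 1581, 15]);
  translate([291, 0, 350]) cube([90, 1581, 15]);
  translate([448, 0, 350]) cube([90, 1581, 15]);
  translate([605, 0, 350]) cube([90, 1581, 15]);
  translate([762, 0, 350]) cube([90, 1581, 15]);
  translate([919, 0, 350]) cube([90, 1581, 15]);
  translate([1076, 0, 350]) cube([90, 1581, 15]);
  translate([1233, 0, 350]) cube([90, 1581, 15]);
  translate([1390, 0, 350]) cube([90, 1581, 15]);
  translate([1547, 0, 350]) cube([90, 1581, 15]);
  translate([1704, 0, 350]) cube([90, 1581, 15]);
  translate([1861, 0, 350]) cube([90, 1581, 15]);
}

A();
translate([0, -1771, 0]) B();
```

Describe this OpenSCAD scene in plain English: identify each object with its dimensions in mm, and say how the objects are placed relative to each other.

A is an open bookshelf. Two side panels, each 20 mm thick, 202 mm deep and 1187 mm tall, stand 624 mm apart (outside-to-outside). Between them sit 5 shelves, each 22 mm thick and 202 mm deep, spanning the full gap between the sides. The bottom shelf rests on the floor (its underside at z = 0) and the clear gap between one shelf's top and the next shelf's underside is 258 mm.

B is a bed frame 2092 mm long (x) by 1581 mm wide (y). Four 67×67 mm corner posts, 438 mm tall, at the corners of the footprint. Four rails of 24 mm thickness and 121 mm height run between adjacent posts with their undersides at z = 229 mm, their outer faces flush with the outside of the frame (the two x-running rails run between the posts' inner faces; the two y-running rails run between the posts' inner faces). 12 slats, each 90 mm wide (x) and 15 mm thick, lie across the top of the two x-running rails, running the full 1581 mm width of the frame in y; the slats are evenly spaced along x between the inner faces of the end posts with equal gaps (rounded down to the nearest mm) at the −x end and between each pair — any rounding remainder accumulates at the +x end.

The bed frame is on the floor beside the bookshelf on its −y side.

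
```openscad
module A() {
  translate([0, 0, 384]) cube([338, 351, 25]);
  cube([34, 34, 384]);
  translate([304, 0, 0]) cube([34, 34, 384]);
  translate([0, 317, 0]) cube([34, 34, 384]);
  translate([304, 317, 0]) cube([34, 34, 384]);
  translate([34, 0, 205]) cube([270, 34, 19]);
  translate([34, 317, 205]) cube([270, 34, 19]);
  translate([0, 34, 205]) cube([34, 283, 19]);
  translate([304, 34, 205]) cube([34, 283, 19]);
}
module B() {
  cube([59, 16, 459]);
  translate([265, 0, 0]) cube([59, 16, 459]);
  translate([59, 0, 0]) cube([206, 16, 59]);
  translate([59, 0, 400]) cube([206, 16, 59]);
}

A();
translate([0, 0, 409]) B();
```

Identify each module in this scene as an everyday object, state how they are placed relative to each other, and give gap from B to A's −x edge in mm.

A is a stool. B is a picture frame. The picture frame is on top of the stool. The gap from the picture frame to the stool's −x edge is 0 mm.

The picture frame's min-x is at 0; the stool's min-x is 0; gap = 0 mm.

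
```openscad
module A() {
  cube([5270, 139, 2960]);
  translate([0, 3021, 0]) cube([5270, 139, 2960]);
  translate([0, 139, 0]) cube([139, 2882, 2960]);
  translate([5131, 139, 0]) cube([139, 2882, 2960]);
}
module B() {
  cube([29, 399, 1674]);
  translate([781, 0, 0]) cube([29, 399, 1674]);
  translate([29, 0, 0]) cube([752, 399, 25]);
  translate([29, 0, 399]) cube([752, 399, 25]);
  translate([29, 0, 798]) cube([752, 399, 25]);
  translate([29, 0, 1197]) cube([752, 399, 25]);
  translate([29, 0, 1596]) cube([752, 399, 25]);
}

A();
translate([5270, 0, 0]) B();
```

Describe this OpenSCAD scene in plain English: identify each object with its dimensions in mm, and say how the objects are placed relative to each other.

A is the wall frame of a small rectangular building: four walls, each 2960 mm tall and 139 mm thick, enclosing a footprint 5270 mm (x) by 3160 mm (y) outside-to-outside, with no floor or roof. The front and back walls (the −y and +y sides) span the full width; the two side walls fit between them.

B is an open bookshelf. Two side panels, each 29 mm thick, 399 mm deep and 1674 mm tall, stand 810 mm apart (outside-to-outside). Between them sit 5 shelves, each 25 mm thick and 399 mm deep, spanning the full gap between the sides. The bottom shelf rests on the floor (its underside at z = 0) and the clear gap between one shelf's top and the next shelf's underside is 374 mm.

The bookshelf is against the house frame's +x side, with their −y faces flush.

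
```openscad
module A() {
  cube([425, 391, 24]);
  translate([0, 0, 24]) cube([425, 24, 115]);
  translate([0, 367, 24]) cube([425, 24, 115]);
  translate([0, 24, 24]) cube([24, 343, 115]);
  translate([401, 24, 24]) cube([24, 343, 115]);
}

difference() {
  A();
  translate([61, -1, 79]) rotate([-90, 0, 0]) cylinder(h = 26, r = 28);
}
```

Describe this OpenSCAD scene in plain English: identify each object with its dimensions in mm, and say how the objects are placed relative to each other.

A is an open storage box with external size 425×391×139 mm and wall thickness 24 mm (the base is also 24 mm thick). The base covers the whole footprint; the four walls stand on the base, with the y-facing walls full-width and the x-facing walls fitting between their inner faces.

The open box has a circular hole of radius 28 mm through its front wall, centred at (x = 61, z = 79).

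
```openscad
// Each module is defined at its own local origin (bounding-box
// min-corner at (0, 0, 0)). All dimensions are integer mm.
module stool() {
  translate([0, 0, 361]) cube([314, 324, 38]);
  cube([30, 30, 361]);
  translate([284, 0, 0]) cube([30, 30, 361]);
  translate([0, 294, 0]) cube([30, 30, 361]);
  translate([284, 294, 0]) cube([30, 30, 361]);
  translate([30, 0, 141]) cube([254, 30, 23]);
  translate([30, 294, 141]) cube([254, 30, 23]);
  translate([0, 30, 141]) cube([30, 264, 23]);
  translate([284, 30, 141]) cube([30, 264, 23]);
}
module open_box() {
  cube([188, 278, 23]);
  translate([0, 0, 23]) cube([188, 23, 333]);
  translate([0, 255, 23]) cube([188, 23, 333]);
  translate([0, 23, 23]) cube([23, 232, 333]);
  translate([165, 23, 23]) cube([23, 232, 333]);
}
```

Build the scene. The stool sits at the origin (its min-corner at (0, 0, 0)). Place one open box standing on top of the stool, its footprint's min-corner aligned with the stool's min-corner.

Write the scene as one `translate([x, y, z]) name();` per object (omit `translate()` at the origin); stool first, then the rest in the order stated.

stool();
translate([0, 0, 399]) open_box();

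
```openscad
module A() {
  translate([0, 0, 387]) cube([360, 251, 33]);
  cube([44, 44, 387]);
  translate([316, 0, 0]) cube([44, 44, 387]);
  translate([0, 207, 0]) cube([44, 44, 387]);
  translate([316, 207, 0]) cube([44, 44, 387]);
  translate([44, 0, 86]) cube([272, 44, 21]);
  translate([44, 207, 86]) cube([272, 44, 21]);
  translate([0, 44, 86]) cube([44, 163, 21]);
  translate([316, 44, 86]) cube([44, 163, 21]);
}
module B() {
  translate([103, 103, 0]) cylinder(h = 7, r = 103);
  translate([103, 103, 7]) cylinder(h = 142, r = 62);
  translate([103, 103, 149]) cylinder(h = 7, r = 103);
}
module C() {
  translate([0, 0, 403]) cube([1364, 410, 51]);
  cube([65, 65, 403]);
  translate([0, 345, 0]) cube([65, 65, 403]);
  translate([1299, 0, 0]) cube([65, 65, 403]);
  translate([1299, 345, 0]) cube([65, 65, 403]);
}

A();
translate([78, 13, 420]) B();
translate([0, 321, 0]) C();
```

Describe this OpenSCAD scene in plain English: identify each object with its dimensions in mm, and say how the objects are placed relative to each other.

A is a four-legged stool. The seat is a 360×251×33 mm slab whose top surface is at z = 420 mm; four square legs, each 44×44 mm in cross-section, run from the floor (z = 0) to the underside of the seat, each flush with a corner of the seat. Four stretchers, 44 mm wide and 21 mm tall, connect adjacent legs with their undersides at z = 86 mm, each running between the inner faces of the legs it joins and aligned with the legs' outer faces on the other axis.

B is a spool: two coaxial disc flanges of radius 103 mm and thickness 7 mm, joined by a core cylinder of radius 62 mm and height 142 mm. The lower flange rests on z = 0 and the three cylinders share a vertical axis.

C is a long wooden bench with a 1364 mm (x) × 410 mm (y) seat, 51 mm thick, its top surface 454 mm above the floor. Four 65 mm square legs at the seat corners, flush with the edges, run from z = 0 to the seat underside.

The spool is on top of the stool. The bench is on the floor beside the stool on its +y side.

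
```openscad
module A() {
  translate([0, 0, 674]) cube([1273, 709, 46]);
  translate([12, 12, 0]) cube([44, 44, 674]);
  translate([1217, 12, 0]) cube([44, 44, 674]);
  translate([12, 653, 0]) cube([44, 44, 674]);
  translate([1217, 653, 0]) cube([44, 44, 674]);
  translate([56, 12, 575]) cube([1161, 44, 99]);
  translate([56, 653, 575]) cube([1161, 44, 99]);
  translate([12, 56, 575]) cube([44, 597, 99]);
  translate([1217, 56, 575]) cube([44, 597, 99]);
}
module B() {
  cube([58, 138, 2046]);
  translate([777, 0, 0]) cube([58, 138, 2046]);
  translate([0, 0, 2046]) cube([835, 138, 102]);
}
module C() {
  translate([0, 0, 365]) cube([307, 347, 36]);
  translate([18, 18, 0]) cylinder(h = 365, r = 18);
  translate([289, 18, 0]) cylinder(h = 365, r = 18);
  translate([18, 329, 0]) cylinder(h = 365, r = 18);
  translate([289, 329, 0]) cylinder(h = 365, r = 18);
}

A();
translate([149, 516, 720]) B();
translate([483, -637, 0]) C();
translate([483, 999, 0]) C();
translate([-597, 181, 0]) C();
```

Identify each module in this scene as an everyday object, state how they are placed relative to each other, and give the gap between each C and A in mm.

Each stool's nearest face is 290 mm from the table's bounding box.

A is a table. B is a door frame. C is a stool. The door frame is on top of the table. Three stools sit around the table at the −y, +y, −x sides. The gap between each stool and the table is 290 mm.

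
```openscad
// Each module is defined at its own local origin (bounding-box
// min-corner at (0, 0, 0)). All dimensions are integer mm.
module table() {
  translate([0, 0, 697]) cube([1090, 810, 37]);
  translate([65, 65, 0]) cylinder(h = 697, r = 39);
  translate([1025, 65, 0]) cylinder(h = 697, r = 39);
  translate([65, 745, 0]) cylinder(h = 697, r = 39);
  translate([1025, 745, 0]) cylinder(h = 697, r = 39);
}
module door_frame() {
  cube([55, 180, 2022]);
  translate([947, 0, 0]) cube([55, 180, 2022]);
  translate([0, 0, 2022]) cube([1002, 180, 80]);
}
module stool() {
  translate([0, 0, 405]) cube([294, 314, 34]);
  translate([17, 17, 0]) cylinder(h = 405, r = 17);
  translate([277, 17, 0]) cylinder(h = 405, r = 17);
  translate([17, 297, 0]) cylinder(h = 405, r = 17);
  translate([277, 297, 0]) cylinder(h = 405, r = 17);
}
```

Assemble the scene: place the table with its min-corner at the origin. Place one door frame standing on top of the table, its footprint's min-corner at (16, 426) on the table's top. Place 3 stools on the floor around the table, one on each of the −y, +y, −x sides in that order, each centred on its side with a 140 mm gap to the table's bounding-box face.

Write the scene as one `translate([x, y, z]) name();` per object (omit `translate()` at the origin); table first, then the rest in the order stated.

table();
translate([16, 426, 734]) door_frame();
translate([398, -454, 0]) stool();
translate([398, 950, 0]) stool();
translate([-434, 248, 0]) stool();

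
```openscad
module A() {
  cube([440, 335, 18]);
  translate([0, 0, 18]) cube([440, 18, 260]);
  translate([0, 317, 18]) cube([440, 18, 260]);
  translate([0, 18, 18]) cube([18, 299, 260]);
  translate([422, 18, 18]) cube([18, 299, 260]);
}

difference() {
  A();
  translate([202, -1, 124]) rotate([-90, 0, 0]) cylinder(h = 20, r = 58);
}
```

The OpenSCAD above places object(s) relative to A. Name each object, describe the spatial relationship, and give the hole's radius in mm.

A is an open box. The open box has a circular hole through its front wall. The hole's radius is 58 mm.

The subtracted cylinder has r = 58 mm.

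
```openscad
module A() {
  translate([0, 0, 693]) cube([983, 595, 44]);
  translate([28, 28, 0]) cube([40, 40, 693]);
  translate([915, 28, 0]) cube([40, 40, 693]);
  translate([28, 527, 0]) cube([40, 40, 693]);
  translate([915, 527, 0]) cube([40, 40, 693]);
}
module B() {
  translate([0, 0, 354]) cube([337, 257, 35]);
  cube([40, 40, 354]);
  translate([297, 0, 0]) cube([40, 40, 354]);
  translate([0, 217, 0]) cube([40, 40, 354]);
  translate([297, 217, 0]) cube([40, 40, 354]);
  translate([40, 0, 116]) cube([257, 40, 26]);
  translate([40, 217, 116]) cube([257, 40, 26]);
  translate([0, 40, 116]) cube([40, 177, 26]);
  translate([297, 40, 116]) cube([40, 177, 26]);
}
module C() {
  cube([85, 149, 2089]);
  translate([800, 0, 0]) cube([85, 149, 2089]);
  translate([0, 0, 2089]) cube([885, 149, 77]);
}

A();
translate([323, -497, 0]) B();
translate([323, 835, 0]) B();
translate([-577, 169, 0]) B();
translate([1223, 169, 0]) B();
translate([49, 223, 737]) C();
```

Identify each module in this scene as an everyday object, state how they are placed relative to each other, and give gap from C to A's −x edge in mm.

The door frame's min-x is at 49; the table's min-x is 0; gap = 49 mm.

A is a table. B is a stool. C is a door frame. Four stools sit around the table at the −y, +y, −x, +x sides. The door frame is on top of the table, centred. The gap from the door frame to the table's −x edge is 49 mm.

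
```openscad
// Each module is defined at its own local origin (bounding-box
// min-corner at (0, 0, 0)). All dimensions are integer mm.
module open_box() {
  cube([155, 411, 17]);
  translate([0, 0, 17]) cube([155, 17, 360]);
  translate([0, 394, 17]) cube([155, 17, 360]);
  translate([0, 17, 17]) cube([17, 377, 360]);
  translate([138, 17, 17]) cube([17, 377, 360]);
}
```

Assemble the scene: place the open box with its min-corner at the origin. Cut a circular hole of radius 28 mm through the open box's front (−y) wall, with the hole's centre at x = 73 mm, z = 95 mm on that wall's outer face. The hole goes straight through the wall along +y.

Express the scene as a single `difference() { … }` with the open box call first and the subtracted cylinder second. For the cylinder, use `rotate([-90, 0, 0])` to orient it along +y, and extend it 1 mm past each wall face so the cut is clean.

difference() {
  open_box();
  translate([73, -1, 95]) rotate([-90, 0, 0]) cylinder(h = 19, r = 28);
}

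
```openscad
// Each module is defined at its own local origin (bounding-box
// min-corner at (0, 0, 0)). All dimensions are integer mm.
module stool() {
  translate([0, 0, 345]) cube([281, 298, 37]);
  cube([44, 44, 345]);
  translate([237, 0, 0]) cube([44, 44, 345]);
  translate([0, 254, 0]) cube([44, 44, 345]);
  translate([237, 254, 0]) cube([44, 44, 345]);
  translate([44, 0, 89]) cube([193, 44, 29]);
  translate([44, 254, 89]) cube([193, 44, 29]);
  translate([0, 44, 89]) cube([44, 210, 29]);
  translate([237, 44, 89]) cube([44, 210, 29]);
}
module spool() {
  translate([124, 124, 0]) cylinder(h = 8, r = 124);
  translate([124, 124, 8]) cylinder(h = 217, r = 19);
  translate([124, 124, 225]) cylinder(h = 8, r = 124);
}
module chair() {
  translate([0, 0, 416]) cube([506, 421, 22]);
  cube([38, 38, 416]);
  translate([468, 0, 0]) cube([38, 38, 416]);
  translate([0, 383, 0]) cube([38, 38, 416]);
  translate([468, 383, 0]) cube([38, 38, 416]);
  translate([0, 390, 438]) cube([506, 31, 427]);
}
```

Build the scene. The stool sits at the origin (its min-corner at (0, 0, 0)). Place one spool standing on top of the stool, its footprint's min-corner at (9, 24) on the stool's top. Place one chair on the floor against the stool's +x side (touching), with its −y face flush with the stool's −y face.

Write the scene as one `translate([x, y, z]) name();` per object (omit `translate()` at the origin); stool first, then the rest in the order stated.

stool();
translate([9, 24, 382]) spool();
translate([281, 0, 0]) chair();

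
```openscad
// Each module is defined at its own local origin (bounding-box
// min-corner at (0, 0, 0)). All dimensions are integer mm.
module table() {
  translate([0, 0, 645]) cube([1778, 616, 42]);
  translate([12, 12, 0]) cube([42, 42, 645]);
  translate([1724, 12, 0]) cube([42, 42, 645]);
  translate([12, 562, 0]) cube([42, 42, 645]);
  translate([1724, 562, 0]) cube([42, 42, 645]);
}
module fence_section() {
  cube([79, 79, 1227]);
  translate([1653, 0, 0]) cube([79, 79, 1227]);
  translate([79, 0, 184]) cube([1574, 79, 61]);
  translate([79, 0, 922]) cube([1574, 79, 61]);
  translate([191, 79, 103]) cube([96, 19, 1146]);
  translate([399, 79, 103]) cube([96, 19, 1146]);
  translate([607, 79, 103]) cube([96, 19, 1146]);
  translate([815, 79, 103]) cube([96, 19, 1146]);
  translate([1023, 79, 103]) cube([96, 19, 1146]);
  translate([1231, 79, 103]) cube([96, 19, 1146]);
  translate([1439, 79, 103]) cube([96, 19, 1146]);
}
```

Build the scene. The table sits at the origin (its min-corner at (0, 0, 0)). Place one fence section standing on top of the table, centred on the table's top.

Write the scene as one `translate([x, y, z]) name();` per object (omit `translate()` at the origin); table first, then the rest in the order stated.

table();
translate([23, 259, 687]) fence_section();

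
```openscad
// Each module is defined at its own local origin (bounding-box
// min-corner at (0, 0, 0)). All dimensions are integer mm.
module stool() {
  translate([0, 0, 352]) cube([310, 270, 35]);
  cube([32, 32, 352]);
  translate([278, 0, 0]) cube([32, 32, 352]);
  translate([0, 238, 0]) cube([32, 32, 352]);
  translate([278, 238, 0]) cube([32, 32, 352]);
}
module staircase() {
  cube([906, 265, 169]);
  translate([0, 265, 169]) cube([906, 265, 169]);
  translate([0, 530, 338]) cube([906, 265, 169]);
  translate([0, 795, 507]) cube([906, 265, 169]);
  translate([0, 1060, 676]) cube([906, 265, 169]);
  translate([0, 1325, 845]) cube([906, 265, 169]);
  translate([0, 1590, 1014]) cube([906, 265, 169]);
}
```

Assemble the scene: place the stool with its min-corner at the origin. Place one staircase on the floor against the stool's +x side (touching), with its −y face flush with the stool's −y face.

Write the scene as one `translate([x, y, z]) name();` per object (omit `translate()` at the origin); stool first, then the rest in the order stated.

stool();
translate([310, 0, 0]) staircase();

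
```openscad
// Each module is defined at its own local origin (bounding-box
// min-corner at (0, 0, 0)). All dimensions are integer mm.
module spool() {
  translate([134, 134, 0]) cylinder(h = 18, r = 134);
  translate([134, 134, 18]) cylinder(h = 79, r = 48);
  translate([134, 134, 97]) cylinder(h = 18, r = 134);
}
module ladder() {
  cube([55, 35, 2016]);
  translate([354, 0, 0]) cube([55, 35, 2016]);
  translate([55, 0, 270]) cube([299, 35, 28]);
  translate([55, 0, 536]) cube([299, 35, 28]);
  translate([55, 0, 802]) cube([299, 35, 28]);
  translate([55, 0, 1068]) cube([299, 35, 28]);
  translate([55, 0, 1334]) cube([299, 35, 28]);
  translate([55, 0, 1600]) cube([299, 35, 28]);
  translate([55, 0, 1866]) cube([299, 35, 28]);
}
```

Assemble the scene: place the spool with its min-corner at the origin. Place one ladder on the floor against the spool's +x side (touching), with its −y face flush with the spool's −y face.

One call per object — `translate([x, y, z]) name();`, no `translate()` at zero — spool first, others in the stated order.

spool();
translate([268, 0, 0]) ladder();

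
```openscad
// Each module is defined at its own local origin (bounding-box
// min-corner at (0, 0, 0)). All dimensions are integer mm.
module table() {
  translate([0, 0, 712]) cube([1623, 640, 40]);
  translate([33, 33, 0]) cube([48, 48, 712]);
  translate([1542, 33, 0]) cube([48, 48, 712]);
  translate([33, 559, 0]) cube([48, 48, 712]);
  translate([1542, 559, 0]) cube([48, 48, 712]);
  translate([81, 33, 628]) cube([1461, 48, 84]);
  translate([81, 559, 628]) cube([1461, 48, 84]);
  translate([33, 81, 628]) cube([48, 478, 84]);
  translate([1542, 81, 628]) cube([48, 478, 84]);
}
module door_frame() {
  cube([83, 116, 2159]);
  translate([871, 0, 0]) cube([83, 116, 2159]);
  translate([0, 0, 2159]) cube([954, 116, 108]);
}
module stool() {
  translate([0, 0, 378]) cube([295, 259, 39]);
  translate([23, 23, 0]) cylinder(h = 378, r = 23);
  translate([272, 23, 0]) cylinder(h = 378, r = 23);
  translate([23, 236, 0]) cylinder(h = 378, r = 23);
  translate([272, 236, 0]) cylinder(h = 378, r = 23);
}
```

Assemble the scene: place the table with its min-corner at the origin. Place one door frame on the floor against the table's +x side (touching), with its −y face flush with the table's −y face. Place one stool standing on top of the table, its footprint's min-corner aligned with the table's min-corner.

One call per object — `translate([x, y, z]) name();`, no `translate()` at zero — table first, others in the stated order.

table();
translate([1623, 0, 0]) door_frame();
translate([0, 0, 752]) stool();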